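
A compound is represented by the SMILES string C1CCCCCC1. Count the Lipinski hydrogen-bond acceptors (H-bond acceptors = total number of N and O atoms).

0

N atoms: 0; O atoms: 0.
Lipinski HBA = 0 + 0 = 0.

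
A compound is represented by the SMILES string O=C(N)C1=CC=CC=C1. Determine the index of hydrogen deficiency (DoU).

5

Molecular formula: C7H7NO.
DoU = (2C + 2 + N − H − X) / 2, where X is the halogen count and O/S are ignored.
    = (2·7 + 2 + 1 − 7 − 0) / 2 = 10 / 2 = 5.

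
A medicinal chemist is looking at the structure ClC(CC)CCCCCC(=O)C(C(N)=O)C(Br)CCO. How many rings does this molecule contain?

In SMILES, each pair of matching ring-closure digits denotes one ring-closing bond; the number of such bonds equals the number of independent rings.
Ring-closure bonds here: 0.

0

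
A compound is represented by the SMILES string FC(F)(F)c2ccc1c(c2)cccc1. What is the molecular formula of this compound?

Walk through each heavy atom and fill implicit hydrogens from standard valence (C 4, N 3, O 2, S 2, halogen 1); for lowercase aromatic atoms, an aromatic c carries 1 H when it has two neighbours and 0 H with three, and aromatic n carries 0 H:
  atom 1: F (halogen, monovalent) → 0 H
  atom 2: C, bond orders sum to 4 (valence 4) → 0 H
  atom 3: F (halogen, monovalent) → 0 H
  atom 4: F (halogen, monovalent) → 0 H
  atom 5: aromatic c, 3 neighbours → 0 H
  atom 6: aromatic c, 2 neighbours → 1 H
  atom 7: aromatic c, 2 neighbours → 1 H
  atom 8: aromatic c, 3 neighbours → 0 H
  atom 9: aromatic c, 3 neighbours → 0 H
  atom 10: aromatic c, 2 neighbours → 1 H
  atom 11: aromatic c, 2 neighbours → 1 H
  atom 12: aromatic c, 2 neighbours → 1 H
  atom 13: aromatic c, 2 neighbours → 1 H
  atom 14: aromatic c, 2 neighbours → 1 H
Totals → C:11, H:7, F:3.

C11H7F3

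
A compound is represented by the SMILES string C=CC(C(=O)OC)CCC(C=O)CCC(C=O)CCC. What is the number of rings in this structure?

0

In SMILES, each pair of matching ring-closure digits denotes one ring-closing bond; the number of such bonds equals the number of independent rings.
Ring-closure bonds here: 0.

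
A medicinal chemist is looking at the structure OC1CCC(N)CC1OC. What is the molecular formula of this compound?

C7H15NO2

Walk through each heavy atom and fill implicit hydrogens from standard valence (C 4, N 3, O 2, S 2, halogen 1):
  atom 1: O, bond orders sum to 1 (valence 2) → 1 H
  atom 2: C, bond orders sum to 3 (valence 4) → 1 H
  atom 3: C, bond orders sum to 2 (valence 4) → 2 H
  atom 4: C, bond orders sum to 2 (valence 4) → 2 H
  atom 5: C, bond orders sum to 3 (valence 4) → 1 H
  atom 6: N, bond orders sum to 1 (valence 3) → 2 H
  atom 7: C, bond orders sum to 2 (valence 4) → 2 H
  atom 8: C, bond orders sum to 3 (valence 4) → 1 H
  atom 9: O, bond orders sum to 2 (valence 2) → 0 H
  atom 10: C, bond orders sum to 1 (valence 4) → 3 H
Totals → C:7, H:15, N:1, O:2.
In Hill order: C7H15NO2.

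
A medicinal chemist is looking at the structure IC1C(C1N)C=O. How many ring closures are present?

In SMILES, each pair of matching ring-closure digits denotes one ring-closing bond; the number of such bonds equals the number of independent rings.
Ring-closure bonds here: 1.

1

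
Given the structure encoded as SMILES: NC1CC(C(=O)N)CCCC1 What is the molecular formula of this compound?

Walk through each heavy atom and fill implicit hydrogens from standard valence (C 4, N 3, O 2, S 2, halogen 1):
  atom 1: N, bond orders sum to 1 (valence 3) → 2 H
  atom 2: C, bond orders sum to 3 (valence 4) → 1 H
  atom 3: C, bond orders sum to 2 (valence 4) → 2 H
  atom 4: C, bond orders sum to 3 (valence 4) → 1 H
  atom 5: C, bond orders sum to 4 (valence 4) → 0 H
  atom 6: O, bond orders sum to 2 (valence 2) → 0 H
  atom 7: N, bond orders sum to 1 (valence 3) → 2 H
  atom 8: C, bond orders sum to 2 (valence 4) → 2 H
  atom 9: C, bond orders sum to 2 (valence 4) → 2 H
  atom 10: C, bond orders sum to 2 (valence 4) → 2 H
  atom 11: C, bond orders sum to 2 (valence 4) → 2 H
Totals → C:8, H:16, N:2, O:1.

C8H16N2O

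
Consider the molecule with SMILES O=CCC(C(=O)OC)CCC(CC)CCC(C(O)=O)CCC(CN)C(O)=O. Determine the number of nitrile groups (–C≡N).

0

Scan the SMILES for the nitrile motif — none present.
Groups that are present: 1 aldehyde, 2 carboxylic acid, 1 ester, 1 primary amine.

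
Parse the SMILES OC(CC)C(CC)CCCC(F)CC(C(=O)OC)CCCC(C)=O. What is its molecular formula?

Walk through each heavy atom and fill implicit hydrogens from standard valence (C 4, N 3, O 2, S 2, halogen 1):
  atom 1: O, bond orders sum to 1 (valence 2) → 1 H
  atom 2: C, bond orders sum to 3 (valence 4) → 1 H
  atom 3: C, bond orders sum to 2 (valence 4) → 2 H
  atom 4: C, bond orders sum to 1 (valence 4) → 3 H
  atom 5: C, bond orders sum to 3 (valence 4) → 1 H
  atom 6: C, bond orders sum to 2 (valence 4) → 2 H
  atom 7: C, bond orders sum to 1 (valence 4) → 3 H
  atom 8: C, bond orders sum to 2 (valence 4) → 2 H
  atom 9: C, bond orders sum to 2 (valence 4) → 2 H
  atom 10: C, bond orders sum to 2 (valence 4) → 2 H
  atom 11: C, bond orders sum to 3 (valence 4) → 1 H
  atom 12: F (halogen, monovalent) → 0 H
  atom 13: C, bond orders sum to 2 (valence 4) → 2 H
  atom 14: C, bond orders sum to 3 (valence 4) → 1 H
  atom 15: C, bond orders sum to 4 (valence 4) → 0 H
  atom 16: O, bond orders sum to 2 (valence 2) → 0 H
  atom 17: O, bond orders sum to 2 (valence 2) → 0 H
  atom 18: C, bond orders sum to 1 (valence 4) → 3 H
  atom 19: C, bond orders sum to 2 (valence 4) → 2 H
  atom 20: C, bond orders sum to 2 (valence 4) → 2 H
  atom 21: C, bond orders sum to 2 (valence 4) → 2 H
  atom 22: C, bond orders sum to 4 (valence 4) → 0 H
  atom 23: C, bond orders sum to 1 (valence 4) → 3 H
  atom 24: O, bond orders sum to 2 (valence 2) → 0 H
Totals → C:19, H:35, F:1, O:4.
In Hill order: C19H35FO4.

C19H35FO4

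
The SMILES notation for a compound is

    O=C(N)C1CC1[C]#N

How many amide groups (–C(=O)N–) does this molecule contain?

1

The amide motif appears at heavy-atom position 2 in the SMILES.
Other groups present: 1 nitrile.
Amide count: 1.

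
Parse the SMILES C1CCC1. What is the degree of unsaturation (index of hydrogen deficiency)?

Molecular formula: C4H8.
DoU = (2C + 2 + N − H − X) / 2, where X is the halogen count and O/S are ignored.
    = (2·4 + 2 + 0 − 8 − 0) / 2 = 2 / 2 = 1.

1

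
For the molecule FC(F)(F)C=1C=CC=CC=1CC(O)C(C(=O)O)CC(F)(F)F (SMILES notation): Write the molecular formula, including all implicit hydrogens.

Walk through each heavy atom and fill implicit hydrogens from standard valence (C 4, N 3, O 2, S 2, halogen 1):
  atom 1: F (halogen, monovalent) → 0 H
  atom 2: C, bond orders sum to 4 (valence 4) → 0 H
  atom 3: F (halogen, monovalent) → 0 H
  atom 4: F (halogen, monovalent) → 0 H
  atom 5: C, bond orders sum to 4 (valence 4) → 0 H
  atom 6: C, bond orders sum to 3 (valence 4) → 1 H
  atom 7: C, bond orders sum to 3 (valence 4) → 1 H
  atom 8: C, bond orders sum to 3 (valence 4) → 1 H
  atom 9: C, bond orders sum to 3 (valence 4) → 1 H
  atom 10: C, bond orders sum to 4 (valence 4) → 0 H
  atom 11: C, bond orders sum to 2 (valence 4) → 2 H
  atom 12: C, bond orders sum to 3 (valence 4) → 1 H
  atom 13: O, bond orders sum to 1 (valence 2) → 1 H
  atom 14: C, bond orders sum to 3 (valence 4) → 1 H
  atom 15: C, bond orders sum to 4 (valence 4) → 0 H
  atom 16: O, bond orders sum to 2 (valence 2) → 0 H
  atom 17: O, bond orders sum to 1 (valence 2) → 1 H
  atom 18: C, bond orders sum to 2 (valence 4) → 2 H
  atom 19: C, bond orders sum to 4 (valence 4) → 0 H
  atom 20: F (halogen, monovalent) → 0 H
  atom 21: F (halogen, monovalent) → 0 H
  atom 22: F (halogen, monovalent) → 0 H
Totals → C:13, H:12, F:6, O:3.

C13H12F6O3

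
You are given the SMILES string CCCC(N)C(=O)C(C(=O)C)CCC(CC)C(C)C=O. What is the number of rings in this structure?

0

In SMILES, each pair of matching ring-closure digits denotes one ring-closing bond; the number of such bonds equals the number of independent rings.
Ring-closure bonds here: 0.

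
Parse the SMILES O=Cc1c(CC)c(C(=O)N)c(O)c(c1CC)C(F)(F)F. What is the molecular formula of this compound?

C13H14F3NO3

Walk through each heavy atom and fill implicit hydrogens from standard valence (C 4, N 3, O 2, S 2, halogen 1); for lowercase aromatic atoms, an aromatic c carries 1 H when it has two neighbours and 0 H with three, and aromatic n carries 0 H:
  atom 1: O, bond orders sum to 2 (valence 2) → 0 H
  atom 2: C, bond orders sum to 3 (valence 4) → 1 H
  atom 3: aromatic c, 3 neighbours → 0 H
  atom 4: aromatic c, 3 neighbours → 0 H
  atom 5: C, bond orders sum to 2 (valence 4) → 2 H
  atom 6: C, bond orders sum to 1 (valence 4) → 3 H
  atom 7: aromatic c, 3 neighbours → 0 H
  atom 8: C, bond orders sum to 4 (valence 4) → 0 H
  atom 9: O, bond orders sum to 2 (valence 2) → 0 H
  atom 10: N, bond orders sum to 1 (valence 3) → 2 H
  atom 11: aromatic c, 3 neighbours → 0 H
  atom 12: O, bond orders sum to 1 (valence 2) → 1 H
  atom 13: aromatic c, 3 neighbours → 0 H
  atom 14: aromatic c, 3 neighbours → 0 H
  atom 15: C, bond orders sum to 2 (valence 4) → 2 H
  atom 16: C, bond orders sum to 1 (valence 4) → 3 H
  atom 17: C, bond orders sum to 4 (valence 4) → 0 H
  atom 18: F (halogen, monovalent) → 0 H
  atom 19: F (halogen, monovalent) → 0 H
  atom 20: F (halogen, monovalent) → 0 H
Totals → C:13, H:14, F:3, N:1, O:3.
In Hill order: C13H14F3NO3.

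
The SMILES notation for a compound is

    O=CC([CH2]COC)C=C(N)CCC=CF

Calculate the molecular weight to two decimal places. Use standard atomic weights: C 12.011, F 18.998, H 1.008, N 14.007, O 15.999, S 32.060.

215.27 g/mol

First, the molecular formula is C11H18FNO2 (counting implicit H from valence).
  C: 11 × 12.011 = 132.121
  F: 1 × 18.998 = 18.998
  H: 18 × 1.008 = 18.144
  N: 1 × 14.007 = 14.007
  O: 2 × 15.999 = 31.998
Sum: 11×12.011 + 1×18.998 + 18×1.008 + 1×14.007 + 2×15.999 = 215.268 → 215.27 g/mol.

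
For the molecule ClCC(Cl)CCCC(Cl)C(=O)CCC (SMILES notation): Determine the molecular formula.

Walk through each heavy atom and fill implicit hydrogens from standard valence (C 4, N 3, O 2, S 2, halogen 1):
  atom 1: Cl (halogen, monovalent) → 0 H
  atom 2: C, bond orders sum to 2 (valence 4) → 2 H
  atom 3: C, bond orders sum to 3 (valence 4) → 1 H
  atom 4: Cl (halogen, monovalent) → 0 H
  atom 5: C, bond orders sum to 2 (valence 4) → 2 H
  atom 6: C, bond orders sum to 2 (valence 4) → 2 H
  atom 7: C, bond orders sum to 2 (valence 4) → 2 H
  atom 8: C, bond orders sum to 3 (valence 4) → 1 H
  atom 9: Cl (halogen, monovalent) → 0 H
  atom 10: C, bond orders sum to 4 (valence 4) → 0 H
  atom 11: O, bond orders sum to 2 (valence 2) → 0 H
  atom 12: C, bond orders sum to 2 (valence 4) → 2 H
  atom 13: C, bond orders sum to 2 (valence 4) → 2 H
  atom 14: C, bond orders sum to 1 (valence 4) → 3 H
Totals → C:10, H:17, Cl:3, O:1.

C10H17Cl3O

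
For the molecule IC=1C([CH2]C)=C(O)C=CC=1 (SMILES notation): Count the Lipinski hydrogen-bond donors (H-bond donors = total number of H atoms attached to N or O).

1

Donors: find every N or O and count the H atoms it carries.
  atom 7 (O): bond orders sum to 1 → 1 H
Lipinski HBD = 1.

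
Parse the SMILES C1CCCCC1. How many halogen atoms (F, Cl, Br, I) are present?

0

Scan the SMILES for the halogen motif — none present.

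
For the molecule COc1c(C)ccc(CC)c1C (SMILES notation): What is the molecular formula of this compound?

C11H16O

Walk through each heavy atom and fill implicit hydrogens from standard valence (C 4, N 3, O 2, S 2, halogen 1); for lowercase aromatic atoms, an aromatic c carries 1 H when it has two neighbours and 0 H with three, and aromatic n carries 0 H:
  atom 1: C, bond orders sum to 1 (valence 4) → 3 H
  atom 2: O, bond orders sum to 2 (valence 2) → 0 H
  atom 3: aromatic c, 3 neighbours → 0 H
  atom 4: aromatic c, 3 neighbours → 0 H
  atom 5: C, bond orders sum to 1 (valence 4) → 3 H
  atom 6: aromatic c, 2 neighbours → 1 H
  atom 7: aromatic c, 2 neighbours → 1 H
  atom 8: aromatic c, 3 neighbours → 0 H
  atom 9: C, bond orders sum to 2 (valence 4) → 2 H
  atom 10: C, bond orders sum to 1 (valence 4) → 3 H
  atom 11: aromatic c, 3 neighbours → 0 H
  atom 12: C, bond orders sum to 1 (valence 4) → 3 H
Totals → C:11, H:16, O:1.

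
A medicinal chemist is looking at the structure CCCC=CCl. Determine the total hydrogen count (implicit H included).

9

Walk through each heavy atom and fill implicit hydrogens from standard valence (C 4, N 3, O 2, S 2, halogen 1):
  atom 1: C, bond orders sum to 1 (valence 4) → 3 H
  atom 2: C, bond orders sum to 2 (valence 4) → 2 H
  atom 3: C, bond orders sum to 2 (valence 4) → 2 H
  atom 4: C, bond orders sum to 3 (valence 4) → 1 H
  atom 5: C, bond orders sum to 3 (valence 4) → 1 H
  atom 6: Cl (halogen, monovalent) → 0 H
Total hydrogens: 9.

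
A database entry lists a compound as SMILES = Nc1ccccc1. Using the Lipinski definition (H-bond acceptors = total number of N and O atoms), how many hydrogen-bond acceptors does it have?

1

N atoms: 1; O atoms: 0.
Lipinski HBA = 1 + 0 = 1.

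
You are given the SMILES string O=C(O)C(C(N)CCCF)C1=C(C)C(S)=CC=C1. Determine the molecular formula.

Walk through each heavy atom and fill implicit hydrogens from standard valence (C 4, N 3, O 2, S 2, halogen 1):
  atom 1: O, bond orders sum to 2 (valence 2) → 0 H
  atom 2: C, bond orders sum to 4 (valence 4) → 0 H
  atom 3: O, bond orders sum to 1 (valence 2) → 1 H
  atom 4: C, bond orders sum to 3 (valence 4) → 1 H
  atom 5: C, bond orders sum to 3 (valence 4) → 1 H
  atom 6: N, bond orders sum to 1 (valence 3) → 2 H
  atom 7: C, bond orders sum to 2 (valence 4) → 2 H
  atom 8: C, bond orders sum to 2 (valence 4) → 2 H
  atom 9: C, bond orders sum to 2 (valence 4) → 2 H
  atom 10: F (halogen, monovalent) → 0 H
  atom 11: C, bond orders sum to 4 (valence 4) → 0 H
  atom 12: C, bond orders sum to 4 (valence 4) → 0 H
  atom 13: C, bond orders sum to 1 (valence 4) → 3 H
  atom 14: C, bond orders sum to 4 (valence 4) → 0 H
  atom 15: S, bond orders sum to 1 (valence 2) → 1 H
  atom 16: C, bond orders sum to 3 (valence 4) → 1 H
  atom 17: C, bond orders sum to 3 (valence 4) → 1 H
  atom 18: C, bond orders sum to 3 (valence 4) → 1 H
Totals → C:13, H:18, F:1, N:1, O:2, S:1.

C13H18FNO2S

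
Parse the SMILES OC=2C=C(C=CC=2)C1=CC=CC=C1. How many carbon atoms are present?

Count every carbon token in the SMILES (each C, including those in ring-closure positions and inside branches).
Carbon count: 12.

12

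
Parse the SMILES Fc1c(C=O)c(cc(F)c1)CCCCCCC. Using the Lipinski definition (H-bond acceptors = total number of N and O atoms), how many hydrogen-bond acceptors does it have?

N atoms: 0; O atoms: 1.
Lipinski HBA = 0 + 1 = 1.

1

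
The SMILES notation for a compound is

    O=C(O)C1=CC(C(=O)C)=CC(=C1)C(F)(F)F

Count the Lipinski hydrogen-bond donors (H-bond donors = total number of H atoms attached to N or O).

1

Donors: find every N or O and count the H atoms it carries.
  atom 1 (O): bond orders sum to 2 → 0 H
  atom 3 (O): bond orders sum to 1 → 1 H
  atom 8 (O): bond orders sum to 2 → 0 H
Lipinski HBD = 1.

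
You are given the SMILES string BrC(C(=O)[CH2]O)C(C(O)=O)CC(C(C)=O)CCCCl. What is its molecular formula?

Walk through each heavy atom and fill implicit hydrogens from standard valence (C 4, N 3, O 2, S 2, halogen 1):
  atom 1: Br (halogen, monovalent) → 0 H
  atom 2: C, bond orders sum to 3 (valence 4) → 1 H
  atom 3: C, bond orders sum to 4 (valence 4) → 0 H
  atom 4: O, bond orders sum to 2 (valence 2) → 0 H
  atom 5: C with explicit H count 2
  atom 6: O, bond orders sum to 1 (valence 2) → 1 H
  atom 7: C, bond orders sum to 3 (valence 4) → 1 H
  atom 8: C, bond orders sum to 4 (valence 4) → 0 H
  atom 9: O, bond orders sum to 1 (valence 2) → 1 H
  atom 10: O, bond orders sum to 2 (valence 2) → 0 H
  atom 11: C, bond orders sum to 2 (valence 4) → 2 H
  atom 12: C, bond orders sum to 3 (valence 4) → 1 H
  atom 13: C, bond orders sum to 4 (valence 4) → 0 H
  atom 14: C, bond orders sum to 1 (valence 4) → 3 H
  atom 15: O, bond orders sum to 2 (valence 2) → 0 H
  atom 16: C, bond orders sum to 2 (valence 4) → 2 H
  atom 17: C, bond orders sum to 2 (valence 4) → 2 H
  atom 18: C, bond orders sum to 2 (valence 4) → 2 H
  atom 19: Cl (halogen, monovalent) → 0 H
Totals → C:12, H:18, Br:1, Cl:1, O:5.
In Hill order: C12H18BrClO5.

C12H18BrClO5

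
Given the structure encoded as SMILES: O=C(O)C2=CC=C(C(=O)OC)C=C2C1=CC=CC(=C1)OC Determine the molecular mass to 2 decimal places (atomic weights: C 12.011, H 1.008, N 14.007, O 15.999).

First, the molecular formula is C16H14O5 (counting implicit H from valence).
  C: 16 × 12.011 = 192.176
  H: 14 × 1.008 = 14.112
  O: 5 × 15.999 = 79.995
Sum: 16×12.011 + 14×1.008 + 5×15.999 = 286.283 → 286.28 g/mol.

286.28 g/mol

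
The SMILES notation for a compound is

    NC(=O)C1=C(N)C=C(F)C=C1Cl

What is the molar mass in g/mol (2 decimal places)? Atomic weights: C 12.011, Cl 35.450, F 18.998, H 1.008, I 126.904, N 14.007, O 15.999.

188.59 g/mol

First, the molecular formula is C7H6ClFN2O (counting implicit H from valence).
  C: 7 × 12.011 = 84.077
  Cl: 1 × 35.450 = 35.450
  F: 1 × 18.998 = 18.998
  H: 6 × 1.008 = 6.048
  N: 2 × 14.007 = 28.014
  O: 1 × 15.999 = 15.999
Sum: 7×12.011 + 1×35.450 + 1×18.998 + 6×1.008 + 2×14.007 + 1×15.999 = 188.586 → 188.59 g/mol.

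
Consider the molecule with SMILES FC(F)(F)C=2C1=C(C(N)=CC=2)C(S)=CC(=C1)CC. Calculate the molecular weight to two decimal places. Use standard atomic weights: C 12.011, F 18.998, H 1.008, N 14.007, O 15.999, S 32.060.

271.30 g/mol

First, the molecular formula is C13H12F3NS (counting implicit H from valence).
  C: 13 × 12.011 = 156.143
  F: 3 × 18.998 = 56.994
  H: 12 × 1.008 = 12.096
  N: 1 × 14.007 = 14.007
  S: 1 × 32.060 = 32.060
Sum: 13×12.011 + 3×18.998 + 12×1.008 + 1×14.007 + 1×32.060 = 271.300 → 271.30 g/mol.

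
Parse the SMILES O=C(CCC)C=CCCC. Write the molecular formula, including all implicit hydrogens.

C9H16O

Walk through each heavy atom and fill implicit hydrogens from standard valence (C 4, N 3, O 2, S 2, halogen 1):
  atom 1: O, bond orders sum to 2 (valence 2) → 0 H
  atom 2: C, bond orders sum to 4 (valence 4) → 0 H
  atom 3: C, bond orders sum to 2 (valence 4) → 2 H
  atom 4: C, bond orders sum to 2 (valence 4) → 2 H
  atom 5: C, bond orders sum to 1 (valence 4) → 3 H
  atom 6: C, bond orders sum to 3 (valence 4) → 1 H
  atom 7: C, bond orders sum to 3 (valence 4) → 1 H
  atom 8: C, bond orders sum to 2 (valence 4) → 2 H
  atom 9: C, bond orders sum to 2 (valence 4) → 2 H
  atom 10: C, bond orders sum to 1 (valence 4) → 3 H
Totals → C:9, H:16, O:1.
In Hill order: C9H16O.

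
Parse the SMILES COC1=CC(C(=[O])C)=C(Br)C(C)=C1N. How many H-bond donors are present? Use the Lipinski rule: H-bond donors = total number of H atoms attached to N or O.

2

Donors: find every N or O and count the H atoms it carries.
  atom 2 (O): bond orders sum to 2 → 0 H
  atom 7 (O): bond orders sum to 2 → 0 H
  atom 14 (N): bond orders sum to 1 → 2 H
Lipinski HBD = 2.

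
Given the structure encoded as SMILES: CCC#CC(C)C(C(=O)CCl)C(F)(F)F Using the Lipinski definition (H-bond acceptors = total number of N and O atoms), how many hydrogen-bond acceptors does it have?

1

N atoms: 0; O atoms: 1.
Lipinski HBA = 0 + 1 = 1.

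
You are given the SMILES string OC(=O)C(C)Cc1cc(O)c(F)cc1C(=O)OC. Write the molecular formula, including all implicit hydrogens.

C12H13FO5

Walk through each heavy atom and fill implicit hydrogens from standard valence (C 4, N 3, O 2, S 2, halogen 1); for lowercase aromatic atoms, an aromatic c carries 1 H when it has two neighbours and 0 H with three, and aromatic n carries 0 H:
  atom 1: O, bond orders sum to 1 (valence 2) → 1 H
  atom 2: C, bond orders sum to 4 (valence 4) → 0 H
  atom 3: O, bond orders sum to 2 (valence 2) → 0 H
  atom 4: C, bond orders sum to 3 (valence 4) → 1 H
  atom 5: C, bond orders sum to 1 (valence 4) → 3 H
  atom 6: C, bond orders sum to 2 (valence 4) → 2 H
  atom 7: aromatic c, 3 neighbours → 0 H
  atom 8: aromatic c, 2 neighbours → 1 H
  atom 9: aromatic c, 3 neighbours → 0 H
  atom 10: O, bond orders sum to 1 (valence 2) → 1 H
  atom 11: aromatic c, 3 neighbours → 0 H
  atom 12: F (halogen, monovalent) → 0 H
  atom 13: aromatic c, 2 neighbours → 1 H
  atom 14: aromatic c, 3 neighbours → 0 H
  atom 15: C, bond orders sum to 4 (valence 4) → 0 H
  atom 16: O, bond orders sum to 2 (valence 2) → 0 H
  atom 17: O, bond orders sum to 2 (valence 2) → 0 H
  atom 18: C, bond orders sum to 1 (valence 4) → 3 H
Totals → C:12, H:13, F:1, O:5.
In Hill order: C12H13FO5.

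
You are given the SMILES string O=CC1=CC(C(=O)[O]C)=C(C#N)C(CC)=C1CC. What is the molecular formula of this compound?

Walk through each heavy atom and fill implicit hydrogens from standard valence (C 4, N 3, O 2, S 2, halogen 1):
  atom 1: O, bond orders sum to 2 (valence 2) → 0 H
  atom 2: C, bond orders sum to 3 (valence 4) → 1 H
  atom 3: C, bond orders sum to 4 (valence 4) → 0 H
  atom 4: C, bond orders sum to 3 (valence 4) → 1 H
  atom 5: C, bond orders sum to 4 (valence 4) → 0 H
  atom 6: C, bond orders sum to 4 (valence 4) → 0 H
  atom 7: O, bond orders sum to 2 (valence 2) → 0 H
  atom 8: O with explicit H count 0
  atom 9: C, bond orders sum to 1 (valence 4) → 3 H
  atom 10: C, bond orders sum to 4 (valence 4) → 0 H
  atom 11: C, bond orders sum to 4 (valence 4) → 0 H
  atom 12: N, bond orders sum to 3 (valence 3) → 0 H
  atom 13: C, bond orders sum to 4 (valence 4) → 0 H
  atom 14: C, bond orders sum to 2 (valence 4) → 2 H
  atom 15: C, bond orders sum to 1 (valence 4) → 3 H
  atom 16: C, bond orders sum to 4 (valence 4) → 0 H
  atom 17: C, bond orders sum to 2 (valence 4) → 2 H
  atom 18: C, bond orders sum to 1 (valence 4) → 3 H
Totals → C:14, H:15, N:1, O:3.
In Hill order: C14H15NO3.

C14H15NO3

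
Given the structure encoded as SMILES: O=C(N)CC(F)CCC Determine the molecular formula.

Walk through each heavy atom and fill implicit hydrogens from standard valence (C 4, N 3, O 2, S 2, halogen 1):
  atom 1: O, bond orders sum to 2 (valence 2) → 0 H
  atom 2: C, bond orders sum to 4 (valence 4) → 0 H
  atom 3: N, bond orders sum to 1 (valence 3) → 2 H
  atom 4: C, bond orders sum to 2 (valence 4) → 2 H
  atom 5: C, bond orders sum to 3 (valence 4) → 1 H
  atom 6: F (halogen, monovalent) → 0 H
  atom 7: C, bond orders sum to 2 (valence 4) → 2 H
  atom 8: C, bond orders sum to 2 (valence 4) → 2 H
  atom 9: C, bond orders sum to 1 (valence 4) → 3 H
Totals → C:6, H:12, F:1, N:1, O:1.

C6H12FNO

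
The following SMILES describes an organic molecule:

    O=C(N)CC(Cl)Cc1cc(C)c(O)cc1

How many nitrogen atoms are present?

1

Scan the SMILES for N atoms (remember two-letter symbols like Cl and Br are single atoms).
Nitrogen count: 1.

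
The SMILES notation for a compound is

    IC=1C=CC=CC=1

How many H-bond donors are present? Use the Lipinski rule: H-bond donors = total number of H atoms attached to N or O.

Donors: find every N or O and count the H atoms it carries.
  (no N or O atoms present)
Lipinski HBD = 0.

0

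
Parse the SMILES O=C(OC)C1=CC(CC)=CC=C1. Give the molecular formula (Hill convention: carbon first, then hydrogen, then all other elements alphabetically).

C10H12O2

Walk through each heavy atom and fill implicit hydrogens from standard valence (C 4, N 3, O 2, S 2, halogen 1):
  atom 1: O, bond orders sum to 2 (valence 2) → 0 H
  atom 2: C, bond orders sum to 4 (valence 4) → 0 H
  atom 3: O, bond orders sum to 2 (valence 2) → 0 H
  atom 4: C, bond orders sum to 1 (valence 4) → 3 H
  atom 5: C, bond orders sum to 4 (valence 4) → 0 H
  atom 6: C, bond orders sum to 3 (valence 4) → 1 H
  atom 7: C, bond orders sum to 4 (valence 4) → 0 H
  atom 8: C, bond orders sum to 2 (valence 4) → 2 H
  atom 9: C, bond orders sum to 1 (valence 4) → 3 H
  atom 10: C, bond orders sum to 3 (valence 4) → 1 H
  atom 11: C, bond orders sum to 3 (valence 4) → 1 H
  atom 12: C, bond orders sum to 3 (valence 4) → 1 H
Totals → C:10, H:12, O:2.
In Hill order: C10H12O2.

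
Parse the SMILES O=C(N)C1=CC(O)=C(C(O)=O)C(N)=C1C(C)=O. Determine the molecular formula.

C10H10N2O5

Walk through each heavy atom and fill implicit hydrogens from standard valence (C 4, N 3, O 2, S 2, halogen 1):
  atom 1: O, bond orders sum to 2 (valence 2) → 0 H
  atom 2: C, bond orders sum to 4 (valence 4) → 0 H
  atom 3: N, bond orders sum to 1 (valence 3) → 2 H
  atom 4: C, bond orders sum to 4 (valence 4) → 0 H
  atom 5: C, bond orders sum to 3 (valence 4) → 1 H
  atom 6: C, bond orders sum to 4 (valence 4) → 0 H
  atom 7: O, bond orders sum to 1 (valence 2) → 1 H
  atom 8: C, bond orders sum to 4 (valence 4) → 0 H
  atom 9: C, bond orders sum to 4 (valence 4) → 0 H
  atom 10: O, bond orders sum to 1 (valence 2) → 1 H
  atom 11: O, bond orders sum to 2 (valence 2) → 0 H
  atom 12: C, bond orders sum to 4 (valence 4) → 0 H
  atom 13: N, bond orders sum to 1 (valence 3) → 2 H
  atom 14: C, bond orders sum to 4 (valence 4) → 0 H
  atom 15: C, bond orders sum to 4 (valence 4) → 0 H
  atom 16: C, bond orders sum to 1 (valence 4) → 3 H
  atom 17: O, bond orders sum to 2 (valence 2) → 0 H
Totals → C:10, H:10, N:2, O:5.
In Hill order: C10H10N2O5.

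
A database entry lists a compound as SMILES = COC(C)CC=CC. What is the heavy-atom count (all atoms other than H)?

Every atom symbol written in the SMILES (organic subset) is one heavy atom; implicit H are not written.
Heavy atoms by element → C:7, O:1.
Total: 8.

8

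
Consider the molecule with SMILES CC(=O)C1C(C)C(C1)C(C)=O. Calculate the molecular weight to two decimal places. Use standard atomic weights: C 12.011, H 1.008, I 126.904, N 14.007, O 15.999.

First, the molecular formula is C9H14O2 (counting implicit H from valence).
  C: 9 × 12.011 = 108.099
  H: 14 × 1.008 = 14.112
  O: 2 × 15.999 = 31.998
Sum: 9×12.011 + 14×1.008 + 2×15.999 = 154.209 → 154.21 g/mol.

154.21 g/mol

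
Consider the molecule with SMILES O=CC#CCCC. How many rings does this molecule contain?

In SMILES, each pair of matching ring-closure digits denotes one ring-closing bond; the number of such bonds equals the number of independent rings.
Ring-closure bonds here: 0.

0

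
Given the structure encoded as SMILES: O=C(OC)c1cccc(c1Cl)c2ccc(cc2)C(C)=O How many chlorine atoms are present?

1

Scan the SMILES for Cl atoms (remember two-letter symbols like Cl and Br are single atoms).
Chlorine count: 1.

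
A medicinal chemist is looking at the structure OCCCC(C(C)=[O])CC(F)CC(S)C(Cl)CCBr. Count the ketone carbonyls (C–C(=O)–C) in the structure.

The ketone motif appears at heavy-atom position 6 in the SMILES.
Other groups present: 1 hydroxyl, 1 thiol.
Ketone count: 1.

1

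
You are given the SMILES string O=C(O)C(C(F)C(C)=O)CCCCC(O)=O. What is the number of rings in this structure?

0

In SMILES, each pair of matching ring-closure digits denotes one ring-closing bond; the number of such bonds equals the number of independent rings.
Ring-closure bonds here: 0.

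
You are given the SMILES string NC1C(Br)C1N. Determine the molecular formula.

Walk through each heavy atom and fill implicit hydrogens from standard valence (C 4, N 3, O 2, S 2, halogen 1):
  atom 1: N, bond orders sum to 1 (valence 3) → 2 H
  atom 2: C, bond orders sum to 3 (valence 4) → 1 H
  atom 3: C, bond orders sum to 3 (valence 4) → 1 H
  atom 4: Br (halogen, monovalent) → 0 H
  atom 5: C, bond orders sum to 3 (valence 4) → 1 H
  atom 6: N, bond orders sum to 1 (valence 3) → 2 H
Totals → C:3, H:7, Br:1, N:2.

C3H7BrN2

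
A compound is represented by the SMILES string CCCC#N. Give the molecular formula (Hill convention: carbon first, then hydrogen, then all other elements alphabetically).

Walk through each heavy atom and fill implicit hydrogens from standard valence (C 4, N 3, O 2, S 2, halogen 1):
  atom 1: C, bond orders sum to 1 (valence 4) → 3 H
  atom 2: C, bond orders sum to 2 (valence 4) → 2 H
  atom 3: C, bond orders sum to 2 (valence 4) → 2 H
  atom 4: C, bond orders sum to 4 (valence 4) → 0 H
  atom 5: N, bond orders sum to 3 (valence 3) → 0 H
Totals → C:4, H:7, N:1.
In Hill order: C4H7N.

C4H7N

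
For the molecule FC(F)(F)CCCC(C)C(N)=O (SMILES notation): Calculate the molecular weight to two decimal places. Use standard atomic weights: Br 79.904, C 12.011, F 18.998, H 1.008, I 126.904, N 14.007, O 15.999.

First, the molecular formula is C7H12F3NO (counting implicit H from valence).
  C: 7 × 12.011 = 84.077
  F: 3 × 18.998 = 56.994
  H: 12 × 1.008 = 12.096
  N: 1 × 14.007 = 14.007
  O: 1 × 15.999 = 15.999
Sum: 7×12.011 + 3×18.998 + 12×1.008 + 1×14.007 + 1×15.999 = 183.173 → 183.17 g/mol.

183.17 g/mol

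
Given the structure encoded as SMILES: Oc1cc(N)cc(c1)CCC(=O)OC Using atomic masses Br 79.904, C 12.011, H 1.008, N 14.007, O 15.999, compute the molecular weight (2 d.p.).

First, the molecular formula is C10H13NO3 (counting implicit H from valence).
  C: 10 × 12.011 = 120.110
  H: 13 × 1.008 = 13.104
  N: 1 × 14.007 = 14.007
  O: 3 × 15.999 = 47.997
Sum: 10×12.011 + 13×1.008 + 1×14.007 + 3×15.999 = 195.218 → 195.22 g/mol.

195.22 g/mol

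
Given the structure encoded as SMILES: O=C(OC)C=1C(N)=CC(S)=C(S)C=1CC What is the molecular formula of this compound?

C10H13NO2S2

Walk through each heavy atom and fill implicit hydrogens from standard valence (C 4, N 3, O 2, S 2, halogen 1):
  atom 1: O, bond orders sum to 2 (valence 2) → 0 H
  atom 2: C, bond orders sum to 4 (valence 4) → 0 H
  atom 3: O, bond orders sum to 2 (valence 2) → 0 H
  atom 4: C, bond orders sum to 1 (valence 4) → 3 H
  atom 5: C, bond orders sum to 4 (valence 4) → 0 H
  atom 6: C, bond orders sum to 4 (valence 4) → 0 H
  atom 7: N, bond orders sum to 1 (valence 3) → 2 H
  atom 8: C, bond orders sum to 3 (valence 4) → 1 H
  atom 9: C, bond orders sum to 4 (valence 4) → 0 H
  atom 10: S, bond orders sum to 1 (valence 2) → 1 H
  atom 11: C, bond orders sum to 4 (valence 4) → 0 H
  atom 12: S, bond orders sum to 1 (valence 2) → 1 H
  atom 13: C, bond orders sum to 4 (valence 4) → 0 H
  atom 14: C, bond orders sum to 2 (valence 4) → 2 H
  atom 15: C, bond orders sum to 1 (valence 4) → 3 H
Totals → C:10, H:13, N:1, O:2, S:2.
In Hill order: C10H13NO2S2.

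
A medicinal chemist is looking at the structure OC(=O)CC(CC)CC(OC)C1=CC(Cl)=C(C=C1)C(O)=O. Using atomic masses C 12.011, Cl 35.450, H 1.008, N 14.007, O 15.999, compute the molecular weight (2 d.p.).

First, the molecular formula is C15H19ClO5 (counting implicit H from valence).
  C: 15 × 12.011 = 180.165
  Cl: 1 × 35.450 = 35.450
  H: 19 × 1.008 = 19.152
  O: 5 × 15.999 = 79.995
Sum: 15×12.011 + 1×35.450 + 19×1.008 + 5×15.999 = 314.762 → 314.76 g/mol.

314.76 g/mol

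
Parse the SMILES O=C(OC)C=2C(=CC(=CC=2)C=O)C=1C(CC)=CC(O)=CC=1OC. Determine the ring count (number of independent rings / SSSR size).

2

In SMILES, each pair of matching ring-closure digits denotes one ring-closing bond; the number of such bonds equals the number of independent rings.
Ring-closure bonds here: 2.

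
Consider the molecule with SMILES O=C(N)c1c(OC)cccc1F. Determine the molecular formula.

Walk through each heavy atom and fill implicit hydrogens from standard valence (C 4, N 3, O 2, S 2, halogen 1); for lowercase aromatic atoms, an aromatic c carries 1 H when it has two neighbours and 0 H with three, and aromatic n carries 0 H:
  atom 1: O, bond orders sum to 2 (valence 2) → 0 H
  atom 2: C, bond orders sum to 4 (valence 4) → 0 H
  atom 3: N, bond orders sum to 1 (valence 3) → 2 H
  atom 4: aromatic c, 3 neighbours → 0 H
  atom 5: aromatic c, 3 neighbours → 0 H
  atom 6: O, bond orders sum to 2 (valence 2) → 0 H
  atom 7: C, bond orders sum to 1 (valence 4) → 3 H
  atom 8: aromatic c, 2 neighbours → 1 H
  atom 9: aromatic c, 2 neighbours → 1 H
  atom 10: aromatic c, 2 neighbours → 1 H
  atom 11: aromatic c, 3 neighbours → 0 H
  atom 12: F (halogen, monovalent) → 0 H
Totals → C:8, H:8, F:1, N:1, O:2.
In Hill order: C8H8FNO2.

C8H8FNO2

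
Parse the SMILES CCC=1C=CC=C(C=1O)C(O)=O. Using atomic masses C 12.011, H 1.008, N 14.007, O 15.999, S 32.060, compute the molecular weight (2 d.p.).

166.18 g/mol

First, the molecular formula is C9H10O3 (counting implicit H from valence).
  C: 9 × 12.011 = 108.099
  H: 10 × 1.008 = 10.080
  O: 3 × 15.999 = 47.997
Sum: 9×12.011 + 10×1.008 + 3×15.999 = 166.176 → 166.18 g/mol.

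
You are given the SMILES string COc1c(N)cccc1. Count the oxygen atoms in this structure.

Scan the SMILES for O atoms (remember two-letter symbols like Cl and Br are single atoms).
Oxygen count: 1.

1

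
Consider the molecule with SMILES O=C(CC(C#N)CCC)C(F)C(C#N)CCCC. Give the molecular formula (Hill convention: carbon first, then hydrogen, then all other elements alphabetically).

C14H21FN2O

Walk through each heavy atom and fill implicit hydrogens from standard valence (C 4, N 3, O 2, S 2, halogen 1):
  atom 1: O, bond orders sum to 2 (valence 2) → 0 H
  atom 2: C, bond orders sum to 4 (valence 4) → 0 H
  atom 3: C, bond orders sum to 2 (valence 4) → 2 H
  atom 4: C, bond orders sum to 3 (valence 4) → 1 H
  atom 5: C, bond orders sum to 4 (valence 4) → 0 H
  atom 6: N, bond orders sum to 3 (valence 3) → 0 H
  atom 7: C, bond orders sum to 2 (valence 4) → 2 H
  atom 8: C, bond orders sum to 2 (valence 4) → 2 H
  atom 9: C, bond orders sum to 1 (valence 4) → 3 H
  atom 10: C, bond orders sum to 3 (valence 4) → 1 H
  atom 11: F (halogen, monovalent) → 0 H
  atom 12: C, bond orders sum to 3 (valence 4) → 1 H
  atom 13: C, bond orders sum to 4 (valence 4) → 0 H
  atom 14: N, bond orders sum to 3 (valence 3) → 0 H
  atom 15: C, bond orders sum to 2 (valence 4) → 2 H
  atom 16: C, bond orders sum to 2 (valence 4) → 2 H
  atom 17: C, bond orders sum to 2 (valence 4) → 2 H
  atom 18: C, bond orders sum to 1 (valence 4) → 3 H
Totals → C:14, H:21, F:1, N:2, O:1.
In Hill order: C14H21FN2O.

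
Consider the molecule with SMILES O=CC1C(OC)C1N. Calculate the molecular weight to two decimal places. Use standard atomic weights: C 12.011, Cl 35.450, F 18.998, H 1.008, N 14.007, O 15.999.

115.13 g/mol

First, the molecular formula is C5H9NO2 (counting implicit H from valence).
  C: 5 × 12.011 = 60.055
  H: 9 × 1.008 = 9.072
  N: 1 × 14.007 = 14.007
  O: 2 × 15.999 = 31.998
Sum: 5×12.011 + 9×1.008 + 1×14.007 + 2×15.999 = 115.132 → 115.13 g/mol.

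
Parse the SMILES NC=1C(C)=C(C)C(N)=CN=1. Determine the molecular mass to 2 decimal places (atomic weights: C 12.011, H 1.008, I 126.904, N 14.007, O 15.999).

137.19 g/mol

First, the molecular formula is C7H11N3 (counting implicit H from valence).
  C: 7 × 12.011 = 84.077
  H: 11 × 1.008 = 11.088
  N: 3 × 14.007 = 42.021
Sum: 7×12.011 + 11×1.008 + 3×14.007 = 137.186 → 137.19 g/mol.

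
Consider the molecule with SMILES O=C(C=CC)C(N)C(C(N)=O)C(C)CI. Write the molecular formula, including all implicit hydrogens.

Walk through each heavy atom and fill implicit hydrogens from standard valence (C 4, N 3, O 2, S 2, halogen 1):
  atom 1: O, bond orders sum to 2 (valence 2) → 0 H
  atom 2: C, bond orders sum to 4 (valence 4) → 0 H
  atom 3: C, bond orders sum to 3 (valence 4) → 1 H
  atom 4: C, bond orders sum to 3 (valence 4) → 1 H
  atom 5: C, bond orders sum to 1 (valence 4) → 3 H
  atom 6: C, bond orders sum to 3 (valence 4) → 1 H
  atom 7: N, bond orders sum to 1 (valence 3) → 2 H
  atom 8: C, bond orders sum to 3 (valence 4) → 1 H
  atom 9: C, bond orders sum to 4 (valence 4) → 0 H
  atom 10: N, bond orders sum to 1 (valence 3) → 2 H
  atom 11: O, bond orders sum to 2 (valence 2) → 0 H
  atom 12: C, bond orders sum to 3 (valence 4) → 1 H
  atom 13: C, bond orders sum to 1 (valence 4) → 3 H
  atom 14: C, bond orders sum to 2 (valence 4) → 2 H
  atom 15: I (halogen, monovalent) → 0 H
Totals → C:10, H:17, I:1, N:2, O:2.

C10H17IN2O2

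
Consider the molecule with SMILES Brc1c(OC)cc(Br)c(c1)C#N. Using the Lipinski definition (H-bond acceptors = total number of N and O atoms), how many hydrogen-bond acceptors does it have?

N atoms: 1; O atoms: 1.
Lipinski HBA = 1 + 1 = 2.

2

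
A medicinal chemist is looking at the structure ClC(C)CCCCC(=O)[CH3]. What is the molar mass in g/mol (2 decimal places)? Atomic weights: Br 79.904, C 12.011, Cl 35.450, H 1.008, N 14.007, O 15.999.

First, the molecular formula is C8H15ClO (counting implicit H from valence).
  C: 8 × 12.011 = 96.088
  Cl: 1 × 35.450 = 35.450
  H: 15 × 1.008 = 15.120
  O: 1 × 15.999 = 15.999
Sum: 8×12.011 + 1×35.450 + 15×1.008 + 1×15.999 = 162.657 → 162.66 g/mol.

162.66 g/mol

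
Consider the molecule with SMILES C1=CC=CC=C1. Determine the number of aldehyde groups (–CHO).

Scan the SMILES for the aldehyde motif — none present.

0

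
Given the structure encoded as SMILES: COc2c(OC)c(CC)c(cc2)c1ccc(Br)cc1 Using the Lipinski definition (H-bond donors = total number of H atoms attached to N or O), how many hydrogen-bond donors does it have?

0

Donors: find every N or O and count the H atoms it carries.
  atom 2 (O): bond orders sum to 2 → 0 H
  atom 5 (O): bond orders sum to 2 → 0 H
Lipinski HBD = 0.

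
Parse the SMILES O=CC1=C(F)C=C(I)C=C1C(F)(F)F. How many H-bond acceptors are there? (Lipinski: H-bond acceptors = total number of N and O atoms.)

N atoms: 0; O atoms: 1.
Lipinski HBA = 0 + 1 = 1.

1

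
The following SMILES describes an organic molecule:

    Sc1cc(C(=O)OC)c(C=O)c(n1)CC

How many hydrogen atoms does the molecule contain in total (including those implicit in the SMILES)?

11

Walk through each heavy atom and fill implicit hydrogens from standard valence (C 4, N 3, O 2, S 2, halogen 1); for lowercase aromatic atoms, an aromatic c carries 1 H when it has two neighbours and 0 H with three, and aromatic n carries 0 H:
  atom 1: S, bond orders sum to 1 (valence 2) → 1 H
  atom 2: aromatic c, 3 neighbours → 0 H
  atom 3: aromatic c, 2 neighbours → 1 H
  atom 4: aromatic c, 3 neighbours → 0 H
  atom 5: C, bond orders sum to 4 (valence 4) → 0 H
  atom 6: O, bond orders sum to 2 (valence 2) → 0 H
  atom 7: O, bond orders sum to 2 (valence 2) → 0 H
  atom 8: C, bond orders sum to 1 (valence 4) → 3 H
  atom 9: aromatic c, 3 neighbours → 0 H
  atom 10: C, bond orders sum to 3 (valence 4) → 1 H
  atom 11: O, bond orders sum to 2 (valence 2) → 0 H
  atom 12: aromatic c, 3 neighbours → 0 H
  atom 13: aromatic n, 2 neighbours → 0 H
  atom 14: C, bond orders sum to 2 (valence 4) → 2 H
  atom 15: C, bond orders sum to 1 (valence 4) → 3 H
Total hydrogens: 11.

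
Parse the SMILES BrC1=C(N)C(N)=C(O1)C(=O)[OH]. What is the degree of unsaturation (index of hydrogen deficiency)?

4

Degree of unsaturation = (number of rings) + (number of π bonds).
Ring closures in the SMILES: 1.
π bonds: 3 double bonds (each 1 DoU) → 3 DoU from unsaturation.
Total DoU = 1 + 3 = 4.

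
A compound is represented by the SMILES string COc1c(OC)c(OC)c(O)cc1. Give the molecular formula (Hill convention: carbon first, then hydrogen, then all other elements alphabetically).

C9H12O4

Walk through each heavy atom and fill implicit hydrogens from standard valence (C 4, N 3, O 2, S 2, halogen 1); for lowercase aromatic atoms, an aromatic c carries 1 H when it has two neighbours and 0 H with three, and aromatic n carries 0 H:
  atom 1: C, bond orders sum to 1 (valence 4) → 3 H
  atom 2: O, bond orders sum to 2 (valence 2) → 0 H
  atom 3: aromatic c, 3 neighbours → 0 H
  atom 4: aromatic c, 3 neighbours → 0 H
  atom 5: O, bond orders sum to 2 (valence 2) → 0 H
  atom 6: C, bond orders sum to 1 (valence 4) → 3 H
  atom 7: aromatic c, 3 neighbours → 0 H
  atom 8: O, bond orders sum to 2 (valence 2) → 0 H
  atom 9: C, bond orders sum to 1 (valence 4) → 3 H
  atom 10: aromatic c, 3 neighbours → 0 H
  atom 11: O, bond orders sum to 1 (valence 2) → 1 H
  atom 12: aromatic c, 2 neighbours → 1 H
  atom 13: aromatic c, 2 neighbours → 1 H
Totals → C:9, H:12, O:4.
In Hill order: C9H12O4.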